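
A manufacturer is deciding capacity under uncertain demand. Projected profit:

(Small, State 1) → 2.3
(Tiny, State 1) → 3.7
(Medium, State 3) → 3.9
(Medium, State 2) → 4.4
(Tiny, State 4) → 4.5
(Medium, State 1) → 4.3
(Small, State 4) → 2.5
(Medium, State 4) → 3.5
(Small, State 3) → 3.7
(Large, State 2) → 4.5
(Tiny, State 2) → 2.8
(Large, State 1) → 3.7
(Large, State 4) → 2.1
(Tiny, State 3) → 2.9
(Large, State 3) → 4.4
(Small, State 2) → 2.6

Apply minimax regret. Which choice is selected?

Medium

Column bests: State 1=4.3, State 2=4.5, State 3=4.4, State 4=4.5.
Tiny regrets: 0.6, 1.7, 1.5, 0.0 → max 1.7
Small regrets: 2.0, 1.9, 0.7, 2.0 → max 2.0
Medium regrets: 0.0, 0.1, 0.5, 1.0 → max 1.0
Large regrets: 0.6, 0.0, 0.0, 2.4 → max 2.4
Smallest max regret = 1.0 → Medium.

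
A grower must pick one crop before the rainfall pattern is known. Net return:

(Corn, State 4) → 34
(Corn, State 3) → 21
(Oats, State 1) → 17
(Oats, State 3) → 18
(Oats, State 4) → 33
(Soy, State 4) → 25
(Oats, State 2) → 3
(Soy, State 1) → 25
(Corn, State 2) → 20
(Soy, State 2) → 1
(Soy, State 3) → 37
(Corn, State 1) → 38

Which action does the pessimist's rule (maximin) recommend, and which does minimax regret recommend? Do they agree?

maximin → Corn; minimax regret → Corn (agree)

Row minima: Oats=3, Corn=20, Soy=1
Best worst-case = 20 → Corn.
Column bests: State 1=38, State 2=20, State 3=37, State 4=34.
Oats regrets: 21, 17, 19, 1 → max 21
Corn regrets: 0, 0, 16, 0 → max 16
Soy regrets: 13, 19, 0, 9 → max 19
Smallest max regret = 16 → Corn.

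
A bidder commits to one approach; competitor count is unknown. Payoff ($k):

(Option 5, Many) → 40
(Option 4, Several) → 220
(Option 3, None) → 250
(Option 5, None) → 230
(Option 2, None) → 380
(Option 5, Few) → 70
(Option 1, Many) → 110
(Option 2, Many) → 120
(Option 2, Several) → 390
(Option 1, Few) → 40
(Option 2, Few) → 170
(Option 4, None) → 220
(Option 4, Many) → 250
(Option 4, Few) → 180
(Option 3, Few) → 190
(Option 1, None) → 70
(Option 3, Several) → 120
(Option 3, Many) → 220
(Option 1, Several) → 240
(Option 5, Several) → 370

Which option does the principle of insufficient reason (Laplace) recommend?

Option 2

Row averages: Option 1=115, Option 2=265, Option 3=195, Option 4=217.5, Option 5=177.5
Highest average = 265 → Option 2.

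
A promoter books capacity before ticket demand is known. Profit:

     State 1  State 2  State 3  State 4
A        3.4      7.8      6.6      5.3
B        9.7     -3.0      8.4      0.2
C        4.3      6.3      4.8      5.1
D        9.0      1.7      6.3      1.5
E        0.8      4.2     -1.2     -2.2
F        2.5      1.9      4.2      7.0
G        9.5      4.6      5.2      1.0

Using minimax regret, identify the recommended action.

C

Column bests: State 1=9.7, State 2=7.8, State 3=8.4, State 4=7.0.
A regrets: 6.3, 0.0, 1.8, 1.7 → max 6.3
B regrets: 0.0, 10.8, 0.0, 6.8 → max 10.8
C regrets: 5.4, 1.5, 3.6, 1.9 → max 5.4
D regrets: 0.7, 6.1, 2.1, 5.5 → max 6.1
E regrets: 8.9, 3.6, 9.6, 9.2 → max 9.6
F regrets: 7.2, 5.9, 4.2, 0.0 → max 7.2
G regrets: 0.2, 3.2, 3.2, 6.0 → max 6.0
Smallest max regret = 5.4 → C.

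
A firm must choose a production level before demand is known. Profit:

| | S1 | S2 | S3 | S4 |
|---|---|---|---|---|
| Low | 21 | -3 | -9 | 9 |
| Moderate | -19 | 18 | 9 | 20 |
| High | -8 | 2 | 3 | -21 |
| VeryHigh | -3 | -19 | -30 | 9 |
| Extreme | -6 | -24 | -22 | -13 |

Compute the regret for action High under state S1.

Best payoff under S1 is 21.
Regret = 21 − (-8) = 29.

29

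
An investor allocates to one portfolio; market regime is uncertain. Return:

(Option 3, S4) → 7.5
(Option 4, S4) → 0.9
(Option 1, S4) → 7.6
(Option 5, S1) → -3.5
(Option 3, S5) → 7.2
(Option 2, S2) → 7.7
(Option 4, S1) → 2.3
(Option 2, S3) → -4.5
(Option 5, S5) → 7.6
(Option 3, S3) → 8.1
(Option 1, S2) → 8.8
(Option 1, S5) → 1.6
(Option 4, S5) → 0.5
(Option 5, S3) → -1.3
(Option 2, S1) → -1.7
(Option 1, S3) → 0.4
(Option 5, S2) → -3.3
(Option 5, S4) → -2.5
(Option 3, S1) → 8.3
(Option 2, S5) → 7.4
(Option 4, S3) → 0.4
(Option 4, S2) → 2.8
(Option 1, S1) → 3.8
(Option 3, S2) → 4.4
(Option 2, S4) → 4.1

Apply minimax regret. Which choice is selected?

Option 3

Column bests: S1=8.3, S2=8.8, S3=8.1, S4=7.6, S5=7.6.
Option 1 regrets: 4.5, 0.0, 7.7, 0.0, 6.0 → max 7.7
Option 2 regrets: 10.0, 1.1, 12.6, 3.5, 0.2 → max 12.6
Option 3 regrets: 0.0, 4.4, 0.0, 0.1, 0.4 → max 4.4
Option 4 regrets: 6.0, 6.0, 7.7, 6.7, 7.1 → max 7.7
Option 5 regrets: 11.8, 12.1, 9.4, 10.1, 0.0 → max 12.1
Smallest max regret = 4.4 → Option 3.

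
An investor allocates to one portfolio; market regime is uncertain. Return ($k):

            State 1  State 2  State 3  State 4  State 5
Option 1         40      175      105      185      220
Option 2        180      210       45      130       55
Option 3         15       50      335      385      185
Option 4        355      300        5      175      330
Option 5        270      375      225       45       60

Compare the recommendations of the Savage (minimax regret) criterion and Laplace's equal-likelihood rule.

Column bests: State 1=355, State 2=375, State 3=335, State 4=385, State 5=330.
Option 1 regrets: 315, 200, 230, 200, 110 → max 315
Option 2 regrets: 175, 165, 290, 255, 275 → max 290
Option 3 regrets: 340, 325, 0, 0, 145 → max 340
Option 4 regrets: 0, 75, 330, 210, 0 → max 330
Option 5 regrets: 85, 0, 110, 340, 270 → max 340
Smallest max regret = 290 → Option 2.
Row averages: Option 1=145, Option 2=124, Option 3=194, Option 4=233, Option 5=195
Highest average = 233 → Option 4.

minimax regret → Option 2; laplace → Option 4 (disagree)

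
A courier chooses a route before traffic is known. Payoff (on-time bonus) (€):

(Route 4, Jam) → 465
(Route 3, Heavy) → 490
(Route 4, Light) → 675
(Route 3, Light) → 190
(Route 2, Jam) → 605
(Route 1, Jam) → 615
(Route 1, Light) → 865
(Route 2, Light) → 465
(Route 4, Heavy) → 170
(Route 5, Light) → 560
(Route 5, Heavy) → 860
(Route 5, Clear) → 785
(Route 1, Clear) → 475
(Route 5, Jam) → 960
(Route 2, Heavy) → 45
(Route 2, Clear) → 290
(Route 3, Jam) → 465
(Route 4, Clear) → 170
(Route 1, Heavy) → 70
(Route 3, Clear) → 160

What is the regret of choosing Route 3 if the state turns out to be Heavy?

370

Best payoff under Heavy is 860.
Regret = 860 − 490 = 370.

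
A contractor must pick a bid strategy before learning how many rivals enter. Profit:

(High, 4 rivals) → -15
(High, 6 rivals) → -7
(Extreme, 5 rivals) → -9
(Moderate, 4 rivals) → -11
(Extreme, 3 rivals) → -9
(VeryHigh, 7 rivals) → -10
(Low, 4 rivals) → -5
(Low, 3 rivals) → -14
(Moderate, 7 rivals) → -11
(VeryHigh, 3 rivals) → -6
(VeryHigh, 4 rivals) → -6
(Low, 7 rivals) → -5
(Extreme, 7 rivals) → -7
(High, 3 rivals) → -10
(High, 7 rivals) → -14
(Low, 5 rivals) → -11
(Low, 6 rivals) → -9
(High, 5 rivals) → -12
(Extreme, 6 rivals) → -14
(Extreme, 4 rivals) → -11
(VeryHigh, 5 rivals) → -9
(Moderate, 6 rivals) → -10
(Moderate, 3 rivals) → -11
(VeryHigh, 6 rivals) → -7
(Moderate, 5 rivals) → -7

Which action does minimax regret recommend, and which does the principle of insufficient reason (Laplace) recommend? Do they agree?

minimax regret → VeryHigh; laplace → VeryHigh (agree)

Column bests: 3 rivals=-6, 4 rivals=-5, 5 rivals=-7, 6 rivals=-7, 7 rivals=-5.
Low regrets: 8, 0, 4, 2, 0 → max 8
Moderate regrets: 5, 6, 0, 3, 6 → max 6
High regrets: 4, 10, 5, 0, 9 → max 10
VeryHigh regrets: 0, 1, 2, 0, 5 → max 5
Extreme regrets: 3, 6, 2, 7, 2 → max 7
Smallest max regret = 5 → VeryHigh.
Row averages: Low=-8.8, Moderate=-10, High=-11.6, VeryHigh=-7.6, Extreme=-10
Highest average = -7.6 → VeryHigh.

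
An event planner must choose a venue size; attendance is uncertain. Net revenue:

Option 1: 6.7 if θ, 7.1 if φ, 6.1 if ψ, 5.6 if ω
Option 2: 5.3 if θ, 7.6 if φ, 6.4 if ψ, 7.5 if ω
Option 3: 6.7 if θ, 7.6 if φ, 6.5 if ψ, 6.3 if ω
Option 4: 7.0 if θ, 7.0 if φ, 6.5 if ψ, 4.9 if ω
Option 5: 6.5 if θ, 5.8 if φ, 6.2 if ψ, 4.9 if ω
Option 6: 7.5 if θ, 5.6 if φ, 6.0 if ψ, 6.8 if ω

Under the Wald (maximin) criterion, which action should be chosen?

Option 3

Row minima: Option 1=5.6, Option 2=5.3, Option 3=6.3, Option 4=4.9, Option 5=4.9, Option 6=5.6
Best worst-case = 6.3 → Option 3.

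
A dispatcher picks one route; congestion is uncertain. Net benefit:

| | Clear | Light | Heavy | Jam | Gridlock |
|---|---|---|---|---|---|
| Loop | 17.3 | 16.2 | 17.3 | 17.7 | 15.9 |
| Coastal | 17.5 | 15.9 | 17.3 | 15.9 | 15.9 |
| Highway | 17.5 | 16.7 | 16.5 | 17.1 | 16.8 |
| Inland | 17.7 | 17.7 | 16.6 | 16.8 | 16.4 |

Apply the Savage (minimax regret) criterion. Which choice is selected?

Column bests: Clear=17.7, Light=17.7, Heavy=17.3, Jam=17.7, Gridlock=16.8.
Loop regrets: 0.4, 1.5, 0.0, 0.0, 0.9 → max 1.5
Coastal regrets: 0.2, 1.8, 0.0, 1.8, 0.9 → max 1.8
Highway regrets: 0.2, 1.0, 0.8, 0.6, 0.0 → max 1.0
Inland regrets: 0.0, 0.0, 0.7, 0.9, 0.4 → max 0.9
Smallest max regret = 0.9 → Inland.

Inland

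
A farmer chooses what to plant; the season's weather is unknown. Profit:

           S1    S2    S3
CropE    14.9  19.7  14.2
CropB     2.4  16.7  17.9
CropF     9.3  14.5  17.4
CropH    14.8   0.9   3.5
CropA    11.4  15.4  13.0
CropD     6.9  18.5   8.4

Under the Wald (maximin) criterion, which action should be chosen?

CropE

Row minima: CropE=14.2, CropB=2.4, CropF=9.3, CropH=0.9, CropA=11.4, CropD=6.9
Best worst-case = 14.2 → CropE.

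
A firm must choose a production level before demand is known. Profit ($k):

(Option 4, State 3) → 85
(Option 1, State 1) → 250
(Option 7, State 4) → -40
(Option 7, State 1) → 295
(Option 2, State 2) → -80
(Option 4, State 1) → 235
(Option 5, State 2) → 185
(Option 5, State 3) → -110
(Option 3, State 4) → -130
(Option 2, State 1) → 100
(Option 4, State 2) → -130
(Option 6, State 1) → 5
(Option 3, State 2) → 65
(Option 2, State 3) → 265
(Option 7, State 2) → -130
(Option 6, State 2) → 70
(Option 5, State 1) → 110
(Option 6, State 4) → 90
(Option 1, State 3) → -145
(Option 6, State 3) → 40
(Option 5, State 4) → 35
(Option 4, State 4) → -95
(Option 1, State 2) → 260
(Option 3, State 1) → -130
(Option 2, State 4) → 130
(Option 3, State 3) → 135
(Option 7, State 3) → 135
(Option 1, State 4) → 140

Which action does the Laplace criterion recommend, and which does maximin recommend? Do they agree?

laplace → Option 1; maximin → Option 6 (disagree)

Row averages: Option 1=126.25, Option 2=103.75, Option 3=-15, Option 4=23.75, Option 5=55, Option 6=51.25, Option 7=65
Highest average = 126.25 → Option 1.
Row minima: Option 1=-145, Option 2=-80, Option 3=-130, Option 4=-130, Option 5=-110, Option 6=5, Option 7=-130
Best worst-case = 5 → Option 6.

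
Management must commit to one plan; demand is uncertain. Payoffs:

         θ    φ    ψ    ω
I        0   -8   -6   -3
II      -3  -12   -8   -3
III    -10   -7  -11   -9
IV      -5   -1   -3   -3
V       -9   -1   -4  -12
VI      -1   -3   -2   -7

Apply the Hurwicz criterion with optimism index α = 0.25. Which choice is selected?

I: 0.25·0 + 0.75·(-8) = -6
II: 0.25·(-3) + 0.75·(-12) = -9.75
III: 0.25·(-7) + 0.75·(-11) = -10
IV: 0.25·(-1) + 0.75·(-5) = -4
V: 0.25·(-1) + 0.75·(-12) = -9.25
VI: 0.25·(-1) + 0.75·(-7) = -5.5
Highest Hurwicz score = -4 → IV.

IV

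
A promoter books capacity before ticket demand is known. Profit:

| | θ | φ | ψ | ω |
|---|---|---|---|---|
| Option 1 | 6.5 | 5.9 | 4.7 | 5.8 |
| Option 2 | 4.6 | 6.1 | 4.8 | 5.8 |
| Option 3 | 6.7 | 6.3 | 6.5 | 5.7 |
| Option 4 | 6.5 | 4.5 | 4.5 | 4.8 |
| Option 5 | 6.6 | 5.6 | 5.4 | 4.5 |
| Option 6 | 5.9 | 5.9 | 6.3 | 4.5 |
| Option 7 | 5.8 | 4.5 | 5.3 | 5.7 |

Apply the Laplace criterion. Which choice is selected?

Row averages: Option 1=5.725, Option 2=5.325, Option 3=6.3, Option 4=5.075, Option 5=5.525, Option 6=5.65, Option 7=5.325
Highest average = 6.3 → Option 3.

Option 3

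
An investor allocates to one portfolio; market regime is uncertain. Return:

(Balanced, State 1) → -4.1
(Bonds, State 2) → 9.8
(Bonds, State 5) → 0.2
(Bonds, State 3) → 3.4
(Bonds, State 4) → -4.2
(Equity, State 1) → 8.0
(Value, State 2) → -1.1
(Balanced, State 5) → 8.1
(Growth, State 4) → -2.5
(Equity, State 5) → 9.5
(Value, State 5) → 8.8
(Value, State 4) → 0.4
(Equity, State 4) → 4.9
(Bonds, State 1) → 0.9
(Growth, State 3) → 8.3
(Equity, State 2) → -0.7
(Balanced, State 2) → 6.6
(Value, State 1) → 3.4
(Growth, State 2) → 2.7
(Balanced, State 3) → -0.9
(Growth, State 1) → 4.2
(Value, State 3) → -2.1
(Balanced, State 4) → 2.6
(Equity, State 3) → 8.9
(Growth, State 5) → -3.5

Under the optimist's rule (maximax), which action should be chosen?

Row maxima: Bonds=9.8, Equity=9.5, Growth=8.3, Balanced=8.1, Value=8.8
Best best-case = 9.8 → Bonds.

Bonds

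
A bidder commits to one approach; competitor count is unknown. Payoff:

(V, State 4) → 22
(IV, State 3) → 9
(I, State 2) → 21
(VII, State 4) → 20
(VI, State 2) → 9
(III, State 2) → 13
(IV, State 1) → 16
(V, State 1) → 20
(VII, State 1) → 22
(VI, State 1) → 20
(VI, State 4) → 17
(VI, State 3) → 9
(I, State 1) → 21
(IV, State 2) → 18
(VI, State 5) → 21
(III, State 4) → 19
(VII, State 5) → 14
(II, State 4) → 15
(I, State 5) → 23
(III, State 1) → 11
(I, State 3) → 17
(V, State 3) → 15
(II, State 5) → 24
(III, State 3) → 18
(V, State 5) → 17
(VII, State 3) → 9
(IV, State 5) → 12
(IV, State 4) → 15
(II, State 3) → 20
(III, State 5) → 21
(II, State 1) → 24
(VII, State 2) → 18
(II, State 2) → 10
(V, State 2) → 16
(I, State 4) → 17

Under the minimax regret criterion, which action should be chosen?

Column bests: State 1=24, State 2=21, State 3=20, State 4=22, State 5=24.
I regrets: 3, 0, 3, 5, 1 → max 5
II regrets: 0, 11, 0, 7, 0 → max 11
III regrets: 13, 8, 2, 3, 3 → max 13
IV regrets: 8, 3, 11, 7, 12 → max 12
V regrets: 4, 5, 5, 0, 7 → max 7
VI regrets: 4, 12, 11, 5, 3 → max 12
VII regrets: 2, 3, 11, 2, 10 → max 11
Smallest max regret = 5 → I.

I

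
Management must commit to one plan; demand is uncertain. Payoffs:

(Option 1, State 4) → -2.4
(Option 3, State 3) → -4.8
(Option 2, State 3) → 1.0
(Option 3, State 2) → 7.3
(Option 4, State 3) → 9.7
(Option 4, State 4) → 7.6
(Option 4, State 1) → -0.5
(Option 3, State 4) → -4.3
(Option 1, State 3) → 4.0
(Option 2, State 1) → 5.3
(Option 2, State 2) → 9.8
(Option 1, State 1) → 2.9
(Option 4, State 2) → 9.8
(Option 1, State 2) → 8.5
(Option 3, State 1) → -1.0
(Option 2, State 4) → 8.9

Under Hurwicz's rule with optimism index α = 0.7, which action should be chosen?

Option 1: 0.7·8.5 + 0.3·(-2.4) = 5.23
Option 2: 0.7·9.8 + 0.3·1.0 = 7.16
Option 3: 0.7·7.3 + 0.3·(-4.8) = 3.67
Option 4: 0.7·9.8 + 0.3·(-0.5) = 6.71
Highest Hurwicz score = 7.16 → Option 2.

Option 2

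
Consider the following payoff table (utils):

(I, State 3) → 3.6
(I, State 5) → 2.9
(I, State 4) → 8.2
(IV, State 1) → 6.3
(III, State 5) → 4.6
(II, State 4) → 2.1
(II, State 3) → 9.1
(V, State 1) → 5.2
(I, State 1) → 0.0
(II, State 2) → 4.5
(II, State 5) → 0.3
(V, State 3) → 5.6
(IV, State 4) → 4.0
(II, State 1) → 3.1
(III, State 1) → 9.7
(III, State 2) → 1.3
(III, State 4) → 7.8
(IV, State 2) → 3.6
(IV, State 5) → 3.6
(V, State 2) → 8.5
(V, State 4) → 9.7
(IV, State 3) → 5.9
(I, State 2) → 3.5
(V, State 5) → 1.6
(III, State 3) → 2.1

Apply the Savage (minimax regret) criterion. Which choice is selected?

V

Column bests: State 1=9.7, State 2=8.5, State 3=9.1, State 4=9.7, State 5=4.6.
I regrets: 9.7, 5.0, 5.5, 1.5, 1.7 → max 9.7
II regrets: 6.6, 4.0, 0.0, 7.6, 4.3 → max 7.6
III regrets: 0.0, 7.2, 7.0, 1.9, 0.0 → max 7.2
IV regrets: 3.4, 4.9, 3.2, 5.7, 1.0 → max 5.7
V regrets: 4.5, 0.0, 3.5, 0.0, 3.0 → max 4.5
Smallest max regret = 4.5 → V.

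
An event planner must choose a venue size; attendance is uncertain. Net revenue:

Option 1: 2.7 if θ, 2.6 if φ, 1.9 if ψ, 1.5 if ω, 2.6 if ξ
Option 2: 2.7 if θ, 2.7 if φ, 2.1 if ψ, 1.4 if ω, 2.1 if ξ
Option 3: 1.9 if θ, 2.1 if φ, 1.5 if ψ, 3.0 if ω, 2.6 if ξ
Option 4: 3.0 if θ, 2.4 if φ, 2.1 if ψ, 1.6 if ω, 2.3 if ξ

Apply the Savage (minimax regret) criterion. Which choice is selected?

Column bests: θ=3.0, φ=2.7, ψ=2.1, ω=3.0, ξ=2.6.
Option 1 regrets: 0.3, 0.1, 0.2, 1.5, 0.0 → max 1.5
Option 2 regrets: 0.3, 0.0, 0.0, 1.6, 0.5 → max 1.6
Option 3 regrets: 1.1, 0.6, 0.6, 0.0, 0.0 → max 1.1
Option 4 regrets: 0.0, 0.3, 0.0, 1.4, 0.3 → max 1.4
Smallest max regret = 1.1 → Option 3.

Option 3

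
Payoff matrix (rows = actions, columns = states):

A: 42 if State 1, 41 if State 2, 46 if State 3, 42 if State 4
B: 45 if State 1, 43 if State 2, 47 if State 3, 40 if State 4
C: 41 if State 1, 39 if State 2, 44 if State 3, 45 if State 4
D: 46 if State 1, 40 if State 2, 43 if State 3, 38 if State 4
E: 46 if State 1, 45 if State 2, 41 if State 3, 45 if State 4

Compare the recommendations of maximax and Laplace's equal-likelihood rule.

Row maxima: A=46, B=47, C=45, D=46, E=46
Best best-case = 47 → B.
Row averages: A=42.75, B=43.75, C=42.25, D=41.75, E=44.25
Highest average = 44.25 → E.

maximax → B; laplace → E (disagree)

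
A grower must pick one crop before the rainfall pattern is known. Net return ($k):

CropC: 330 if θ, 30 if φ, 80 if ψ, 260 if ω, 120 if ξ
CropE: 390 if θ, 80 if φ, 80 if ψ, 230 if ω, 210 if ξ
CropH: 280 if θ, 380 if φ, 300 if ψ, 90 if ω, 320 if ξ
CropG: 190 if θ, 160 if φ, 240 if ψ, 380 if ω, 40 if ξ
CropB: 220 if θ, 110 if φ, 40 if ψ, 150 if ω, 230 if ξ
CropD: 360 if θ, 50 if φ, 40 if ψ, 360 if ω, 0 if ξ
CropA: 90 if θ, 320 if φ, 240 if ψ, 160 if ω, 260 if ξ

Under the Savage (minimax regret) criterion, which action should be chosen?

CropB

Column bests: θ=390, φ=380, ψ=300, ω=380, ξ=320.
CropC regrets: 60, 350, 220, 120, 200 → max 350
CropE regrets: 0, 300, 220, 150, 110 → max 300
CropH regrets: 110, 0, 0, 290, 0 → max 290
CropG regrets: 200, 220, 60, 0, 280 → max 280
CropB regrets: 170, 270, 260, 230, 90 → max 270
CropD regrets: 30, 330, 260, 20, 320 → max 330
CropA regrets: 300, 60, 60, 220, 60 → max 300
Smallest max regret = 270 → CropB.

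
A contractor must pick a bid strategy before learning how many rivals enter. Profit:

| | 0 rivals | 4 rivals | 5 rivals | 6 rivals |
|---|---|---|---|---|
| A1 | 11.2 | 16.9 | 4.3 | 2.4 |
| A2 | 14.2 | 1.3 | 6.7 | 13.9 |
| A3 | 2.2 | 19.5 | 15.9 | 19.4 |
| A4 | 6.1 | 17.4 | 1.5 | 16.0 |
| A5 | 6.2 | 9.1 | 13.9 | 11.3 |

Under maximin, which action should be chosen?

Row minima: A1=2.4, A2=1.3, A3=2.2, A4=1.5, A5=6.2
Best worst-case = 6.2 → A5.

A5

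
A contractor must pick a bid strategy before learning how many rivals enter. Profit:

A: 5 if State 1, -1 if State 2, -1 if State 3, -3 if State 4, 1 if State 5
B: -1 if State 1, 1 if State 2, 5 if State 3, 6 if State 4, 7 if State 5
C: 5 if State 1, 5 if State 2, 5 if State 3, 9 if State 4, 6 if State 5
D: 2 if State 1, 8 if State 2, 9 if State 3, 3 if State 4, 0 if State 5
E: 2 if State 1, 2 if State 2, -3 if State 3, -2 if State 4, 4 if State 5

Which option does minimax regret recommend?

Column bests: State 1=5, State 2=8, State 3=9, State 4=9, State 5=7.
A regrets: 0, 9, 10, 12, 6 → max 12
B regrets: 6, 7, 4, 3, 0 → max 7
C regrets: 0, 3, 4, 0, 1 → max 4
D regrets: 3, 0, 0, 6, 7 → max 7
E regrets: 3, 6, 12, 11, 3 → max 12
Smallest max regret = 4 → C.

C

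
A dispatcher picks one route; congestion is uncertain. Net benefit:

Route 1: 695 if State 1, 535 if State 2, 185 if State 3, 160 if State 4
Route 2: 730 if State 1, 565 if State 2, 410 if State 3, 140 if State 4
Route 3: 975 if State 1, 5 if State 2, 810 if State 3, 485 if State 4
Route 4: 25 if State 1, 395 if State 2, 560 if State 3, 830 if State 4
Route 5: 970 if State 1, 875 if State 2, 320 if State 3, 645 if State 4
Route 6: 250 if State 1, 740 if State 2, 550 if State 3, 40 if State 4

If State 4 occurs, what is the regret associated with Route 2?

Best payoff under State 4 is 830.
Regret = 830 − 140 = 690.

690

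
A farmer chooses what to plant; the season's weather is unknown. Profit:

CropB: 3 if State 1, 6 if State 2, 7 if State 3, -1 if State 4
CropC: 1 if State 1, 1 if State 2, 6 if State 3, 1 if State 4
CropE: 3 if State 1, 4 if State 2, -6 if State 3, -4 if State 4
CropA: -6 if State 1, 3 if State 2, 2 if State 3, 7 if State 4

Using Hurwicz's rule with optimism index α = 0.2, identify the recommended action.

CropC

CropB: 0.2·7 + 0.8·(-1) = 0.6
CropC: 0.2·6 + 0.8·1 = 2
CropE: 0.2·4 + 0.8·(-6) = -4
CropA: 0.2·7 + 0.8·(-6) = -3.4
Highest Hurwicz score = 2 → CropC.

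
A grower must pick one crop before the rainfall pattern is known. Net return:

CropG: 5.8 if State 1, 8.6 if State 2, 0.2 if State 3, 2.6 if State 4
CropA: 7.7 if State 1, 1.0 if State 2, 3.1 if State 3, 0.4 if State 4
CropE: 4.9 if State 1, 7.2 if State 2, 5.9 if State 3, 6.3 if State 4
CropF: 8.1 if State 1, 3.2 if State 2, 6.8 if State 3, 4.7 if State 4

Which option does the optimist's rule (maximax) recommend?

Row maxima: CropG=8.6, CropA=7.7, CropE=7.2, CropF=8.1
Best best-case = 8.6 → CropG.

CropG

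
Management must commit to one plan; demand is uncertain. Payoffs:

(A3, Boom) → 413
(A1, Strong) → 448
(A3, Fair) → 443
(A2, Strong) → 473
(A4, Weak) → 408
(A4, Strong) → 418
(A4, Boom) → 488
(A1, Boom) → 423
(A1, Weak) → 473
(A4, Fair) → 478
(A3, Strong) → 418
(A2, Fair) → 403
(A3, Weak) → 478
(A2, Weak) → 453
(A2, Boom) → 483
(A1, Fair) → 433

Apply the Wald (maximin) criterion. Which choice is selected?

Row minima: A1=423, A2=403, A3=413, A4=408
Best worst-case = 423 → A1.

A1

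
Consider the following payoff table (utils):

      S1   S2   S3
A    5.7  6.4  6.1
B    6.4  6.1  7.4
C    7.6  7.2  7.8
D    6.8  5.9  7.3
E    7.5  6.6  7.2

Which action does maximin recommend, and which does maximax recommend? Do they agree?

Row minima: A=5.7, B=6.1, C=7.2, D=5.9, E=6.6
Best worst-case = 7.2 → C.
Row maxima: A=6.4, B=7.4, C=7.8, D=7.3, E=7.5
Best best-case = 7.8 → C.

maximin → C; maximax → C (agree)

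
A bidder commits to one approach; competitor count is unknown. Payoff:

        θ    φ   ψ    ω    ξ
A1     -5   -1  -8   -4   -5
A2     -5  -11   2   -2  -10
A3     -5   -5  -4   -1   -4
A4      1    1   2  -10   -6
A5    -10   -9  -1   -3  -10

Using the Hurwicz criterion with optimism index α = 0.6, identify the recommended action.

A1: 0.6·(-1) + 0.4·(-8) = -3.8
A2: 0.6·2 + 0.4·(-11) = -3.2
A3: 0.6·(-1) + 0.4·(-5) = -2.6
A4: 0.6·2 + 0.4·(-10) = -2.8
A5: 0.6·(-1) + 0.4·(-10) = -4.6
Highest Hurwicz score = -2.6 → A3.

A3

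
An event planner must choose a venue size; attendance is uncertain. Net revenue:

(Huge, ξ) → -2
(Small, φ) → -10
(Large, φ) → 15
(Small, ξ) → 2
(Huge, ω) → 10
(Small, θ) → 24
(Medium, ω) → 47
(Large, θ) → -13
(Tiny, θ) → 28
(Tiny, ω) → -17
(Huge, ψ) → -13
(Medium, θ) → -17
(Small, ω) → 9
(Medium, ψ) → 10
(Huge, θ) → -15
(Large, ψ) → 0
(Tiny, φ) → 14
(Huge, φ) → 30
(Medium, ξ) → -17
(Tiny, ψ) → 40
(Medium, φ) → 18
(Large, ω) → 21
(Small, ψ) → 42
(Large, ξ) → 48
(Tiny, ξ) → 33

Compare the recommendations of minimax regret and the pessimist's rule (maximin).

minimax regret → Large; maximin → Small (disagree)

Column bests: θ=28, φ=30, ψ=42, ω=47, ξ=48.
Tiny regrets: 0, 16, 2, 64, 15 → max 64
Small regrets: 4, 40, 0, 38, 46 → max 46
Medium regrets: 45, 12, 32, 0, 65 → max 65
Large regrets: 41, 15, 42, 26, 0 → max 42
Huge regrets: 43, 0, 55, 37, 50 → max 55
Smallest max regret = 42 → Large.
Row minima: Tiny=-17, Small=-10, Medium=-17, Large=-13, Huge=-15
Best worst-case = -10 → Small.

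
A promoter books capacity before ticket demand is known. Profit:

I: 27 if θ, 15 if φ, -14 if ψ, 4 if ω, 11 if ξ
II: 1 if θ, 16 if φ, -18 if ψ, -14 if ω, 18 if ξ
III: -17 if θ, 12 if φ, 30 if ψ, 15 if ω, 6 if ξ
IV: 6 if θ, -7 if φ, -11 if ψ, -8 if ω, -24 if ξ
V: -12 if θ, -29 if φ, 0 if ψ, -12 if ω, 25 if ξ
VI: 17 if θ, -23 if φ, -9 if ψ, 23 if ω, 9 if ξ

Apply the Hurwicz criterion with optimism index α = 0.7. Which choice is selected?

III

I: 0.7·27 + 0.3·(-14) = 14.7
II: 0.7·18 + 0.3·(-18) = 7.2
III: 0.7·30 + 0.3·(-17) = 15.9
IV: 0.7·6 + 0.3·(-24) = -3
V: 0.7·25 + 0.3·(-29) = 8.8
VI: 0.7·23 + 0.3·(-23) = 9.2
Highest Hurwicz score = 15.9 → III.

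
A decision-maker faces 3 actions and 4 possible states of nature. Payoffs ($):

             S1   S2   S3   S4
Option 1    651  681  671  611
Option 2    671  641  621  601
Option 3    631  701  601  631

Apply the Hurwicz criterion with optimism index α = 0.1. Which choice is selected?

Option 1: 0.1·681 + 0.9·611 = 618
Option 2: 0.1·671 + 0.9·601 = 608
Option 3: 0.1·701 + 0.9·601 = 611
Highest Hurwicz score = 618 → Option 1.

Option 1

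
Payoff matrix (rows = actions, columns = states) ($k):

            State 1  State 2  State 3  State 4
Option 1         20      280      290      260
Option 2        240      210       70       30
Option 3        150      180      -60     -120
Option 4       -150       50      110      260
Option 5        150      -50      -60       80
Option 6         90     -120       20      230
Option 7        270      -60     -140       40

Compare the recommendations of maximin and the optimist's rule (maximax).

maximin → Option 2; maximax → Option 1 (disagree)

Row minima: Option 1=20, Option 2=30, Option 3=-120, Option 4=-150, Option 5=-60, Option 6=-120, Option 7=-140
Best worst-case = 30 → Option 2.
Row maxima: Option 1=290, Option 2=240, Option 3=180, Option 4=260, Option 5=150, Option 6=230, Option 7=270
Best best-case = 290 → Option 1.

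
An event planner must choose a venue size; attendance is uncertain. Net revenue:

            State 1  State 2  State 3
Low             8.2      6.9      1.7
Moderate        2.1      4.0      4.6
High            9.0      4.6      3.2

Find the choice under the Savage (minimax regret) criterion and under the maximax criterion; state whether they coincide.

Column bests: State 1=9.0, State 2=6.9, State 3=4.6.
Low regrets: 0.8, 0.0, 2.9 → max 2.9
Moderate regrets: 6.9, 2.9, 0.0 → max 6.9
High regrets: 0.0, 2.3, 1.4 → max 2.3
Smallest max regret = 2.3 → High.
Row maxima: Low=8.2, Moderate=4.6, High=9.0
Best best-case = 9.0 → High.

minimax regret → High; maximax → High (agree)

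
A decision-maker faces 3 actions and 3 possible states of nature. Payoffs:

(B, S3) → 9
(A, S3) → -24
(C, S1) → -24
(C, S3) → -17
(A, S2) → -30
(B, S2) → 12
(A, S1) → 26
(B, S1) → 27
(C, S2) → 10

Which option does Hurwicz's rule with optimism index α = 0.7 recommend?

B

A: 0.7·26 + 0.3·(-30) = 9.2
B: 0.7·27 + 0.3·9 = 21.6
C: 0.7·10 + 0.3·(-24) = -0.2
Highest Hurwicz score = 21.6 → B.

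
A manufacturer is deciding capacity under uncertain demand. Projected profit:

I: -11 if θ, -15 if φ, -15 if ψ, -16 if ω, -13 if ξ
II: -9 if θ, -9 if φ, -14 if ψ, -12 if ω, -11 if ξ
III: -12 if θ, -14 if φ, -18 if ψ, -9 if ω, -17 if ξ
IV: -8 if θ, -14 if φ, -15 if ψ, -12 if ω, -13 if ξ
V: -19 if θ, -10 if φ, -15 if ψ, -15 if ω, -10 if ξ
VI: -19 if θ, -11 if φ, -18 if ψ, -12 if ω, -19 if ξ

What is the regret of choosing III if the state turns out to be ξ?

7

Best payoff under ξ is -10.
Regret = -10 − (-17) = 7.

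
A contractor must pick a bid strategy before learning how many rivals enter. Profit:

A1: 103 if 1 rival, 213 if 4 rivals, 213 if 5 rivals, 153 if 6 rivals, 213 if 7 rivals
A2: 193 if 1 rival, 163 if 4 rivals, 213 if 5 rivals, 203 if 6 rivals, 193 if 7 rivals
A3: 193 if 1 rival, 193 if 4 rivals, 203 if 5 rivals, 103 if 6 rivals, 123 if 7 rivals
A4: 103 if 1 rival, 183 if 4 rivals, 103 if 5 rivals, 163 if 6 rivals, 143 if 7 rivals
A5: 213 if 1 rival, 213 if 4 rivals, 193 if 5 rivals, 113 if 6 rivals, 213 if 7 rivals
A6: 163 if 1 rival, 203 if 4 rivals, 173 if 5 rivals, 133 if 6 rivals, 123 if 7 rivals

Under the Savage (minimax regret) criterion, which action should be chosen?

Column bests: 1 rival=213, 4 rivals=213, 5 rivals=213, 6 rivals=203, 7 rivals=213.
A1 regrets: 110, 0, 0, 50, 0 → max 110
A2 regrets: 20, 50, 0, 0, 20 → max 50
A3 regrets: 20, 20, 10, 100, 90 → max 100
A4 regrets: 110, 30, 110, 40, 70 → max 110
A5 regrets: 0, 0, 20, 90, 0 → max 90
A6 regrets: 50, 10, 40, 70, 90 → max 90
Smallest max regret = 50 → A2.

A2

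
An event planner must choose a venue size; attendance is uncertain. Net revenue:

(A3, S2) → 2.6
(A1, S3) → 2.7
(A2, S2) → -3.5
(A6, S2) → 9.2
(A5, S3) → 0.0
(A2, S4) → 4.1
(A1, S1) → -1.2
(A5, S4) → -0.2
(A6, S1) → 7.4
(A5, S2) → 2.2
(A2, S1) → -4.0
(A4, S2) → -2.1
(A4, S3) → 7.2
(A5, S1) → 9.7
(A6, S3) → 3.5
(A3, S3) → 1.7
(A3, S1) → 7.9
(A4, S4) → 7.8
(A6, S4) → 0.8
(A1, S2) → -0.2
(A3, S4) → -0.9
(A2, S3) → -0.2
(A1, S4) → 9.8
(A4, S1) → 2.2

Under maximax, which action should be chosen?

A1

Row maxima: A1=9.8, A2=4.1, A3=7.9, A4=7.8, A5=9.7, A6=9.2
Best best-case = 9.8 → A1.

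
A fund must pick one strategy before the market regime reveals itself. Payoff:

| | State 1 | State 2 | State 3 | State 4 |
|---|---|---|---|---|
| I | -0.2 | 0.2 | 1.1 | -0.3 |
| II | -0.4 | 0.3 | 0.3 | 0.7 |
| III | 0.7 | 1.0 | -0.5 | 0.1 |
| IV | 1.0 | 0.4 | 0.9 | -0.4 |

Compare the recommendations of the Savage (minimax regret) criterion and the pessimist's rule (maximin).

minimax regret → IV; maximin → I (disagree)

Column bests: State 1=1.0, State 2=1.0, State 3=1.1, State 4=0.7.
I regrets: 1.2, 0.8, 0.0, 1.0 → max 1.2
II regrets: 1.4, 0.7, 0.8, 0.0 → max 1.4
III regrets: 0.3, 0.0, 1.6, 0.6 → max 1.6
IV regrets: 0.0, 0.6, 0.2, 1.1 → max 1.1
Smallest max regret = 1.1 → IV.
Row minima: I=-0.3, II=-0.4, III=-0.5, IV=-0.4
Best worst-case = -0.3 → I.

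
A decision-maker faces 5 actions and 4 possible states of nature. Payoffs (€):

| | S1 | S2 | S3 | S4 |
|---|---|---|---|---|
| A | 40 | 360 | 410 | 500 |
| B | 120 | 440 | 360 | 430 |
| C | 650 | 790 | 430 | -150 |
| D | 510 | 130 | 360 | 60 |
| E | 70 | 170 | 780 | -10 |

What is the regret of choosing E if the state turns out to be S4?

Best payoff under S4 is 500.
Regret = 500 − (-10) = 510.

510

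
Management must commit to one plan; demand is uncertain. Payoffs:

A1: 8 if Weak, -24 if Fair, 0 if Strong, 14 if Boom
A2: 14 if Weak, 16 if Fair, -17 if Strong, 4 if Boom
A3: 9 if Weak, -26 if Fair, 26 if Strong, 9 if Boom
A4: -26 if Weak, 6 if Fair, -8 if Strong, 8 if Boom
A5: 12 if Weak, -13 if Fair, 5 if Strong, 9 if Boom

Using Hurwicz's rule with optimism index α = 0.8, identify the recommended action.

A1: 0.8·14 + 0.2·(-24) = 6.4
A2: 0.8·16 + 0.2·(-17) = 9.4
A3: 0.8·26 + 0.2·(-26) = 15.6
A4: 0.8·8 + 0.2·(-26) = 1.2
A5: 0.8·12 + 0.2·(-13) = 7
Highest Hurwicz score = 15.6 → A3.

A3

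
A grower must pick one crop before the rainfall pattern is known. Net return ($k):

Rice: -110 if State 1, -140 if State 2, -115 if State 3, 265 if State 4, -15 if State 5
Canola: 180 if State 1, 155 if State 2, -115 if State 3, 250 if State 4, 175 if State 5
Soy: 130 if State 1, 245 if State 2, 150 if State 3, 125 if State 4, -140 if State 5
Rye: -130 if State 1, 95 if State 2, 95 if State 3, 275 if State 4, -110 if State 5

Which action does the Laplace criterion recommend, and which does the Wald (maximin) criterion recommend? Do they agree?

Row averages: Rice=-23, Canola=129, Soy=102, Rye=45
Highest average = 129 → Canola.
Row minima: Rice=-140, Canola=-115, Soy=-140, Rye=-130
Best worst-case = -115 → Canola.

laplace → Canola; maximin → Canola (agree)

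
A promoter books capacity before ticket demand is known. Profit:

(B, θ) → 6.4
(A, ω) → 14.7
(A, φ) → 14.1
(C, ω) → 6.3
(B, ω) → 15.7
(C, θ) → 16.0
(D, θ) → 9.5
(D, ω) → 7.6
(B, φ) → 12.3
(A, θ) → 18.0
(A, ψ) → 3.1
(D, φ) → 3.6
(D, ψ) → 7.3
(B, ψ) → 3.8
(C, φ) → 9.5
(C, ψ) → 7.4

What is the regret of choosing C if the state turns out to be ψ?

0.0

Best payoff under ψ is 7.4.
Regret = 7.4 − 7.4 = 0.0.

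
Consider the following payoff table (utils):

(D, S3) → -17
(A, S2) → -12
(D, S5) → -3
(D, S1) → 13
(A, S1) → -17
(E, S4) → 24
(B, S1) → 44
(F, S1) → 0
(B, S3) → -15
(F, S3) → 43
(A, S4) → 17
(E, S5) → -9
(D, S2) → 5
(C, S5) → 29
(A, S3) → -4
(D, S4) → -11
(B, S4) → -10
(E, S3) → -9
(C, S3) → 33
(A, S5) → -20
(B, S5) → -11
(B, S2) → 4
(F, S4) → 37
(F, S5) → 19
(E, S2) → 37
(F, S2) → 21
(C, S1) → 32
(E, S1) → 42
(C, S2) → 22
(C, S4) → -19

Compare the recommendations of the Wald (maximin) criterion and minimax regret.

maximin → F; minimax regret → F (agree)

Row minima: A=-20, B=-15, C=-19, D=-17, E=-9, F=0
Best worst-case = 0 → F.
Column bests: S1=44, S2=37, S3=43, S4=37, S5=29.
A regrets: 61, 49, 47, 20, 49 → max 61
B regrets: 0, 33, 58, 47, 40 → max 58
C regrets: 12, 15, 10, 56, 0 → max 56
D regrets: 31, 32, 60, 48, 32 → max 60
E regrets: 2, 0, 52, 13, 38 → max 52
F regrets: 44, 16, 0, 0, 10 → max 44
Smallest max regret = 44 → F.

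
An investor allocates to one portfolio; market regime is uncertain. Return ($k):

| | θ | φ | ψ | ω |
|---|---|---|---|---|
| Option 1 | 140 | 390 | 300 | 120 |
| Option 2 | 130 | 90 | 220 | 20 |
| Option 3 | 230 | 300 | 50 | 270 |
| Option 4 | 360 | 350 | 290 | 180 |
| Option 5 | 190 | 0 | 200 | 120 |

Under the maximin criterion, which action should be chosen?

Row minima: Option 1=120, Option 2=20, Option 3=50, Option 4=180, Option 5=0
Best worst-case = 180 → Option 4.

Option 4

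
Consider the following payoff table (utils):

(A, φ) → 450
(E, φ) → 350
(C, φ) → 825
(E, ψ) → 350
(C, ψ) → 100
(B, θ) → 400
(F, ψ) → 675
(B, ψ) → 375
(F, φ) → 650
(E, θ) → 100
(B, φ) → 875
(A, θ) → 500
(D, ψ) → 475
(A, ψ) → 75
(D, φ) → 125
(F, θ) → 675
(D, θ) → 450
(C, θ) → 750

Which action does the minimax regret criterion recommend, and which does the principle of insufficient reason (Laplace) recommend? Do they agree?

minimax regret → F; laplace → F (agree)

Column bests: θ=750, φ=875, ψ=675.
A regrets: 250, 425, 600 → max 600
B regrets: 350, 0, 300 → max 350
C regrets: 0, 50, 575 → max 575
D regrets: 300, 750, 200 → max 750
E regrets: 650, 525, 325 → max 650
F regrets: 75, 225, 0 → max 225
Smallest max regret = 225 → F.
Row averages: A=1025/3, B=550, C=1675/3, D=350, E=800/3, F=2000/3
Highest average = 2000/3 → F.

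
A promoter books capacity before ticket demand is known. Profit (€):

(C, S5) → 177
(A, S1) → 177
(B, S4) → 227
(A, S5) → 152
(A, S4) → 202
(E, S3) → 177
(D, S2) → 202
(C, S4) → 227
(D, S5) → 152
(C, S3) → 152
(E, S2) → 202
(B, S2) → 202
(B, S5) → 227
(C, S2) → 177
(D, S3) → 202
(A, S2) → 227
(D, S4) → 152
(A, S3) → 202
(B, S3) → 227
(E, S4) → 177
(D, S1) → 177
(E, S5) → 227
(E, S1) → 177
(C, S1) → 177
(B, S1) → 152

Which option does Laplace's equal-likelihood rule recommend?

Row averages: A=192, B=207, C=182, D=177, E=192
Highest average = 207 → B.

B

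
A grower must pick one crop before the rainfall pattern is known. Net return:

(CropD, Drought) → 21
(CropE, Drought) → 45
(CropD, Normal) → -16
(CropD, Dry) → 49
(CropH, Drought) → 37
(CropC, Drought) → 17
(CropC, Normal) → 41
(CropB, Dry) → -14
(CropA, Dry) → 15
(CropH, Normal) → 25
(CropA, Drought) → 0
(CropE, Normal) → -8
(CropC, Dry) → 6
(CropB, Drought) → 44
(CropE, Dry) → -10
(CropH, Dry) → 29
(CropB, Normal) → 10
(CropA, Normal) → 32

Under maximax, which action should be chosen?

CropD

Row maxima: CropC=41, CropB=44, CropA=32, CropH=37, CropD=49, CropE=45
Best best-case = 49 → CropD.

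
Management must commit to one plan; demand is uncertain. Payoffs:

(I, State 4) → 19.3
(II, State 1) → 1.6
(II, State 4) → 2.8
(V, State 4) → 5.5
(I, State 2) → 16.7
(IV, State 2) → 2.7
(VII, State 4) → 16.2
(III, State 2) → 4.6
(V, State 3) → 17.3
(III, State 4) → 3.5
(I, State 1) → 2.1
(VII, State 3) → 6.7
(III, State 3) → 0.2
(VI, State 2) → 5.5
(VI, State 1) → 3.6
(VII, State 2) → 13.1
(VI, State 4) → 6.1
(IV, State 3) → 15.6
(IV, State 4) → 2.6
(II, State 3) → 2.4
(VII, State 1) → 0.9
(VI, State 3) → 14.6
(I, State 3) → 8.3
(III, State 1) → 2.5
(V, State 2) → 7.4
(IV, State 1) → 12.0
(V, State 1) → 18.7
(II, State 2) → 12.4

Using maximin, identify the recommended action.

Row minima: I=2.1, II=1.6, III=0.2, IV=2.6, V=5.5, VI=3.6, VII=0.9
Best worst-case = 5.5 → V.

V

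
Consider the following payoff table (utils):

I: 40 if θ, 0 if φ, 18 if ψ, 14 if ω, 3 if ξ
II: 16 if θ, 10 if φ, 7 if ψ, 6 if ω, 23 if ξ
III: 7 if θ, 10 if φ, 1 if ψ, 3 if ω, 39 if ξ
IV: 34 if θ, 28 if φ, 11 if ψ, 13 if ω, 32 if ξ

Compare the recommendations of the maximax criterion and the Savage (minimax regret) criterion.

Row maxima: I=40, II=23, III=39, IV=34
Best best-case = 40 → I.
Column bests: θ=40, φ=28, ψ=18, ω=14, ξ=39.
I regrets: 0, 28, 0, 0, 36 → max 36
II regrets: 24, 18, 11, 8, 16 → max 24
III regrets: 33, 18, 17, 11, 0 → max 33
IV regrets: 6, 0, 7, 1, 7 → max 7
Smallest max regret = 7 → IV.

maximax → I; minimax regret → IV (disagree)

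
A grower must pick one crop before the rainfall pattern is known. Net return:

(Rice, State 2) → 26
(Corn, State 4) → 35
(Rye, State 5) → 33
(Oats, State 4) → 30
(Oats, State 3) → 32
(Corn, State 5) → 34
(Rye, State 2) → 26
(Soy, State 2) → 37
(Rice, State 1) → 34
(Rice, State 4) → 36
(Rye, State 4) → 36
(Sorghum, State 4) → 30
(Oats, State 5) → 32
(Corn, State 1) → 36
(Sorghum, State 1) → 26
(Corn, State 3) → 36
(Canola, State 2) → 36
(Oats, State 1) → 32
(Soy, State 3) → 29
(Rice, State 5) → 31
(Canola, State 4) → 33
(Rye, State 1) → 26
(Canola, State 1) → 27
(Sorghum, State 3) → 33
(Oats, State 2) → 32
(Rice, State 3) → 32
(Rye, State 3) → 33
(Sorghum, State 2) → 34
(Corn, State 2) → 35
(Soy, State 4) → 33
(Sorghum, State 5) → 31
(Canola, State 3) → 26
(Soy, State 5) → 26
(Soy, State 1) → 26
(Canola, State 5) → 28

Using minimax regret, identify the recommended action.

Corn

Column bests: State 1=36, State 2=37, State 3=36, State 4=36, State 5=34.
Corn regrets: 0, 2, 0, 1, 0 → max 2
Oats regrets: 4, 5, 4, 6, 2 → max 6
Rye regrets: 10, 11, 3, 0, 1 → max 11
Canola regrets: 9, 1, 10, 3, 6 → max 10
Soy regrets: 10, 0, 7, 3, 8 → max 10
Rice regrets: 2, 11, 4, 0, 3 → max 11
Sorghum regrets: 10, 3, 3, 6, 3 → max 10
Smallest max regret = 2 → Corn.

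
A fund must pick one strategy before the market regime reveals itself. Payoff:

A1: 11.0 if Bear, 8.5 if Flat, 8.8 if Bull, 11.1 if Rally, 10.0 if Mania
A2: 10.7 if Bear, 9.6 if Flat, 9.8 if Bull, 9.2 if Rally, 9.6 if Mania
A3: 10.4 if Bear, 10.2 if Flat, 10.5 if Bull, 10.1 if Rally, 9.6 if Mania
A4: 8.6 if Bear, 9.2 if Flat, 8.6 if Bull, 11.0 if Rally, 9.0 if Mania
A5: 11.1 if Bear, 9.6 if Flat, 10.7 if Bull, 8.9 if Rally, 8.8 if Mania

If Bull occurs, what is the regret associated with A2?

0.9

Best payoff under Bull is 10.7.
Regret = 10.7 − 9.8 = 0.9.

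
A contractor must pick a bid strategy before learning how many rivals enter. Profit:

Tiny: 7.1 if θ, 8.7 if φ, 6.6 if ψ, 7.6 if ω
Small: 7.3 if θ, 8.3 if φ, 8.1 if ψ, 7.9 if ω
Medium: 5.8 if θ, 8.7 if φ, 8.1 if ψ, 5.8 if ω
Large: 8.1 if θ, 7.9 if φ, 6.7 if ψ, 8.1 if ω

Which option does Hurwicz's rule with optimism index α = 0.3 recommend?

Small

Tiny: 0.3·8.7 + 0.7·6.6 = 7.23
Small: 0.3·8.3 + 0.7·7.3 = 7.6
Medium: 0.3·8.7 + 0.7·5.8 = 6.67
Large: 0.3·8.1 + 0.7·6.7 = 7.12
Highest Hurwicz score = 7.6 → Small.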